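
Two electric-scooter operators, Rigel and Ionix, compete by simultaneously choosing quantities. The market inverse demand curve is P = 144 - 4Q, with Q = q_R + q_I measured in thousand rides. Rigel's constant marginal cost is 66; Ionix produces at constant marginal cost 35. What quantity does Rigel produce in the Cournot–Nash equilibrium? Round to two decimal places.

Rigel's profit: π_R = (144 - 4Q)q_R - (66q_R). Setting ∂π_R/∂q_R = 0: 78 - 8q_R - 4(q_I) = 0.
Ionix's profit: π_I = (144 - 4Q)q_I - (35q_I). Setting ∂π_I/∂q_I = 0: 109 - 8q_I - 4(q_R) = 0.
Best responses: q_R = (78 - 4q_I)/8, q_I = (109 - 4q_R)/8.
Substituting one into the other gives q_R = 47/12 and q_I = 35/3.

3.92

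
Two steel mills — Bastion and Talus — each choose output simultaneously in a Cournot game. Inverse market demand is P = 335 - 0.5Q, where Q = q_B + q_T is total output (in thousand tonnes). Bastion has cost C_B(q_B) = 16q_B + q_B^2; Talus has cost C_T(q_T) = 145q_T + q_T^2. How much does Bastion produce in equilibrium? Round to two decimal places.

98.51

Bastion's profit: π_B = (335 - 0.5Q)q_B - (16q_B + q_B²). Setting ∂π_B/∂q_B = 0: 319 - 3q_B - (1/2)(q_T) = 0.
Talus's first-order condition: 190 - 3q_T - (1/2)(q_B) = 0.
Rearranging gives the reaction functions q_B = (319 - (1/2)q_T)/3 and q_T = (190 - (1/2)q_B)/3.
Solving the pair: q_B = 98.5143, q_T = 1642/35.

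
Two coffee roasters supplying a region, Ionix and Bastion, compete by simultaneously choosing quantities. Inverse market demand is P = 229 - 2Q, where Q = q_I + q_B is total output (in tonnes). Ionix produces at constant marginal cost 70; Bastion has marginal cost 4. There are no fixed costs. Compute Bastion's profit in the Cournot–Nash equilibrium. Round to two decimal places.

Ionix's profit: π_I = (229 - 2Q)q_I - (70q_I). Setting ∂π_I/∂q_I = 0: 159 - 4q_I - 2(q_B) = 0.
Bastion's profit: π_B = (229 - 2Q)q_B - (4q_B). Setting ∂π_B/∂q_B = 0: 225 - 4q_B - 2(q_I) = 0.
Best responses: q_I = (159 - 2q_B)/4, q_B = (225 - 2q_I)/4.
Solving the pair: q_I = 31/2, q_B = 97/2.
Price P = 229 - 2·64 = 101.
Bastion's profit: (101 - 4)·(97/2) = 4704.5000.

4704.50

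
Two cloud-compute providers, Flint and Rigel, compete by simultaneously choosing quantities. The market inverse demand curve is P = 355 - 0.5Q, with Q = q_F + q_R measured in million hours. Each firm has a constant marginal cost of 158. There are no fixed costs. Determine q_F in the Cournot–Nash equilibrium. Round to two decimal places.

131.33

A representative firm's profit is π_i = q_i(355 - 0.5Q) - 158q_i.
Setting ∂π_i/∂q_i = 0 with rivals' quantities fixed: 197 - q_i - (1/2)q_j = 0.
With identical firms every q_j equals q_i, so q_j = q_i and 197 = (3/2)q_i, giving q_i = 394/3.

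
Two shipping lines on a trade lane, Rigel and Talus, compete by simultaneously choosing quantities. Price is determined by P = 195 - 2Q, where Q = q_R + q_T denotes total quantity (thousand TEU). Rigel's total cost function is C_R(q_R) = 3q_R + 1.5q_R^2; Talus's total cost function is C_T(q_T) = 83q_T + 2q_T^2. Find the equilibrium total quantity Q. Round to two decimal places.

Rigel's profit: π_R = (195 - 2Q)q_R - (3q_R + (3/2)q_R²). Setting ∂π_R/∂q_R = 0: 192 - 7q_R - 2(q_T) = 0.
Talus's profit: π_T = (195 - 2Q)q_T - (83q_T + 2q_T²). Setting ∂π_T/∂q_T = 0: 112 - 8q_T - 2(q_R) = 0.
Rearranging gives the reaction functions q_R = (192 - 2q_T)/7 and q_T = (112 - 2q_R)/8.
Substituting one into the other gives q_R = 328/13 and q_T = 100/13.
Total output Q = 328/13 + 100/13 = 428/13.

32.92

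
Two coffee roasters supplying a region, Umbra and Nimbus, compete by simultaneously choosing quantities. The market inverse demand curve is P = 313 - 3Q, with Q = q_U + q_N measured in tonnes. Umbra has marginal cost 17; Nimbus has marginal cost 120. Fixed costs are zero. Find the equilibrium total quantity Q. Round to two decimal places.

54.33

Umbra's profit: π_U = (313 - 3Q)q_U - (17q_U). Setting ∂π_U/∂q_U = 0: 296 - 6q_U - 3(q_N) = 0.
Nimbus's first-order condition: 193 - 6q_N - 3(q_U) = 0.
So q_U = (296 - 3q_N)/6 and q_N = (193 - 3q_U)/6.
Substituting one into the other gives q_U = 133/3 and q_N = 10.
Total output Q = 133/3 + 10 = 163/3.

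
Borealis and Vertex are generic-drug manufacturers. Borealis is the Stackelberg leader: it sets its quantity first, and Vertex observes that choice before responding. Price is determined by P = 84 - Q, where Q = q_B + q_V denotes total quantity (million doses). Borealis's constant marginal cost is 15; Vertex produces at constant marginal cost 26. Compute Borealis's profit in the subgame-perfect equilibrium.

The follower Vertex best-responds to any q_B: π_V = (84 - Q)q_V - 26q_V.
Follower FOC: 58 - q_B - 2q_V = 0, so q_V(q_B) = (58 - q_B)/2.
The leader anticipates this reaction. Substituting into P = 84 - Q gives P = 55 - (1/2)q_B, so π_B = (55 - (1/2)q_B)q_B - 15q_B.
Maximising: ∂π_B/∂q_B = 40 - q_B = 0, giving q_B = 40.
Then q_V = (58 - 40)/2 = 9.
Price P = 84 - 49 = 35.
Borealis's profit: (35 - 15)·40 = 800.

800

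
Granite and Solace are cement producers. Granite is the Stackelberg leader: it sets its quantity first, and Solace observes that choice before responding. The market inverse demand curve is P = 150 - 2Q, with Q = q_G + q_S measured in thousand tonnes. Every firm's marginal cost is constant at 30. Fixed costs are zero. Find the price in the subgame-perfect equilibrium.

Solve by backward induction. Given q_G, the follower Solace maximises π_S = (150 - 2q_G - 2q_S)q_S - 30q_S.
Setting the follower's marginal profit to zero, 120 - 2q_G - 4q_S = 0, i.e. q_S = (120 - 2q_G)/4.
Granite substitutes q_S(q_G) into its own profit: π_G = q_G(150 - 2q_G - (120 - 2q_G)/2) - 30q_G = (90 - q_G)q_G - 30q_G.
Maximising: ∂π_G/∂q_G = 60 - 2q_G = 0, giving q_G = 30.
Then q_S = (120 - 2·30)/4 = 15.
Total output Q = 45, so price P = 150 - 2·45 = 60.

60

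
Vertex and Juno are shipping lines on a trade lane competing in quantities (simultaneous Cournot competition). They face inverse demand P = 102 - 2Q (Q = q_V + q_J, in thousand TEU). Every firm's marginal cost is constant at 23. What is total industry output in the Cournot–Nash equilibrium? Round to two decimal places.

26.33

Each firm earns π_i = (102 - 2Q)q_i - 23q_i.
First-order condition (treating rivals' output as given): 79 - 4q_i - 2q_j = 0.
By symmetry each firm produces the same amount; substituting q_j = q_i yields q_i = 79/6.
Total output Q = 79/6 + 79/6 = 79/3.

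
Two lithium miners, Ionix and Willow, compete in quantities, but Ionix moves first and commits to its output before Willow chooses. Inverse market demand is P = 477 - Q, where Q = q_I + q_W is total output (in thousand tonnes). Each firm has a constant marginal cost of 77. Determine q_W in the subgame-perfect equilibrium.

Solve by backward induction. Given q_I, the follower Willow maximises π_W = (477 - q_I - q_W)q_W - 77q_W.
Follower FOC: 400 - q_I - 2q_W = 0, so q_W(q_I) = (400 - q_I)/2.
The leader anticipates this reaction. Substituting into P = 477 - Q gives P = 277 - (1/2)q_I, so π_I = (277 - (1/2)q_I)q_I - 77q_I.
Maximising: ∂π_I/∂q_I = 200 - q_I = 0, giving q_I = 200.
Then q_W = (400 - 200)/2 = 100.

100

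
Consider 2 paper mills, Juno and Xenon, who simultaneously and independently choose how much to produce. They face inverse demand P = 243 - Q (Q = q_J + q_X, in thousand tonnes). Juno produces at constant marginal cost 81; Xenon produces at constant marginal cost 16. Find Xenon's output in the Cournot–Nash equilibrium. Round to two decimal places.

97.33

Juno's profit: π_J = (243 - Q)q_J - (81q_J). Setting ∂π_J/∂q_J = 0: 162 - 2q_J - (q_X) = 0.
Xenon's profit: π_X = (243 - Q)q_X - (16q_X). Setting ∂π_X/∂q_X = 0: 227 - 2q_X - (q_J) = 0.
So q_J = (162 - q_X)/2 and q_X = (227 - q_J)/2.
Solving the pair: q_J = 97/3, q_X = 292/3.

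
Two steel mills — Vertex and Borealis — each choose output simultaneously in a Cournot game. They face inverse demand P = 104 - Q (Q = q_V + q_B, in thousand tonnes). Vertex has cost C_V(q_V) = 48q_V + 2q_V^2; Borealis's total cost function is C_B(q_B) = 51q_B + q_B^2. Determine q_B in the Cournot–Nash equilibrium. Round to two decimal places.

11.39

Vertex's profit: π_V = (104 - Q)q_V - (48q_V + 2q_V²). Setting ∂π_V/∂q_V = 0: 56 - 6q_V - (q_B) = 0.
Borealis's profit: π_B = (104 - Q)q_B - (51q_B + q_B²). Setting ∂π_B/∂q_B = 0: 53 - 4q_B - (q_V) = 0.
Rearranging gives the reaction functions q_V = (56 - q_B)/6 and q_B = (53 - q_V)/4.
Solving the pair: q_V = 171/23, q_B = 262/23.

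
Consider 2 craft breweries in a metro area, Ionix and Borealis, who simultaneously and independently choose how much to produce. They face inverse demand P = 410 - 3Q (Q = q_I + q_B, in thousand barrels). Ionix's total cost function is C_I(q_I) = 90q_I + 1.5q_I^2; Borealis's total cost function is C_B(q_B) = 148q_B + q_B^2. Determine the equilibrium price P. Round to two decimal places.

Ionix's profit: π_I = (410 - 3Q)q_I - (90q_I + (3/2)q_I²). Setting ∂π_I/∂q_I = 0: 320 - 9q_I - 3(q_B) = 0.
Borealis's profit: π_B = (410 - 3Q)q_B - (148q_B + q_B²). Setting ∂π_B/∂q_B = 0: 262 - 8q_B - 3(q_I) = 0.
Rearranging gives the reaction functions q_I = (320 - 3q_B)/9 and q_B = (262 - 3q_I)/8.
Solving the pair: q_I = 1774/63, q_B = 466/21.
Total output Q = 50.3492, so price P = 410 - 3·50.3492 = 258.9524.

258.95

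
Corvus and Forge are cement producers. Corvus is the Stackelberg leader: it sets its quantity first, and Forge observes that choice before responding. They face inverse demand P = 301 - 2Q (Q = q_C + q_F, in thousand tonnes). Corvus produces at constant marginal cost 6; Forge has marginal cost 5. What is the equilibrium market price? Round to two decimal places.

79.50

The follower Forge best-responds to any q_C: π_F = (301 - 2Q)q_F - 5q_F.
∂π_F/∂q_F = 296 - 2q_C - 4q_F = 0 gives the reaction function q_F = (296 - 2q_C)/4.
Corvus substitutes q_F(q_C) into its own profit: π_C = q_C(301 - 2q_C - (296 - 2q_C)/2) - 6q_C = (153 - q_C)q_C - 6q_C.
Maximising: ∂π_C/∂q_C = 147 - 2q_C = 0, giving q_C = 147/2.
Then q_F = (296 - 2·(147/2))/4 = 149/4.
Total output Q = 443/4, so price P = 301 - 2·(443/4) = 159/2.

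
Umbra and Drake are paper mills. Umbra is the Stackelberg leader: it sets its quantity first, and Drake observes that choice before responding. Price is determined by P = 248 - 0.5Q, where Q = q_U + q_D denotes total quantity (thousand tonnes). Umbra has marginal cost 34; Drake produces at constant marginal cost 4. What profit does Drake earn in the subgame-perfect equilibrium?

11552

Solve by backward induction. Given q_U, the follower Drake maximises π_D = (248 - (1/2)q_U - (1/2)q_D)q_D - 4q_D.
Follower FOC: 244 - (1/2)q_U - q_D = 0, so q_D(q_U) = (244 - (1/2)q_U).
Umbra substitutes q_D(q_U) into its own profit: π_U = q_U(248 - (1/2)q_U - (244 - (1/2)q_U)/2) - 34q_U = (126 - (1/4)q_U)q_U - 34q_U.
Leader FOC: 92 - (1/2)q_U = 0, so q_U = 184.
Then q_D = (244 - (1/2)·184) = 152.
Price P = 248 - (1/2)·336 = 80.
Drake's profit: (80 - 4)·152 = 11552.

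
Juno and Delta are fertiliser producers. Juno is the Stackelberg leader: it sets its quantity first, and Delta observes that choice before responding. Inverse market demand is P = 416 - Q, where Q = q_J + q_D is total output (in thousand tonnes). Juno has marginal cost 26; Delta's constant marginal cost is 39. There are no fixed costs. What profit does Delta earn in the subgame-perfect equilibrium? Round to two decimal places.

Solve by backward induction. Given q_J, the follower Delta maximises π_D = (416 - q_J - q_D)q_D - 39q_D.
∂π_D/∂q_D = 377 - q_J - 2q_D = 0 gives the reaction function q_D = (377 - q_J)/2.
Juno substitutes q_D(q_J) into its own profit: π_J = q_J(416 - q_J - (377 - q_J)/2) - 26q_J = (455/2 - (1/2)q_J)q_J - 26q_J.
The leader's first-order condition 403/2 - q_J = 0 yields q_J = 403/2.
Then q_D = (377 - 403/2)/2 = 351/4.
Price P = 416 - 1157/4 = 507/4.
Delta's profit: (507/4 - 39)·(351/4) = 7700.0625.

7700.06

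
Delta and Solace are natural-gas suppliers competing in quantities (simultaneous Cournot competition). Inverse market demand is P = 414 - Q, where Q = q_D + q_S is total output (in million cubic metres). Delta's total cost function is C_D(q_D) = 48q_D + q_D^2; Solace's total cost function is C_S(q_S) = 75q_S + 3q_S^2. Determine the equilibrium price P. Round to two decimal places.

Delta's profit: π_D = (414 - Q)q_D - (48q_D + q_D²). Setting ∂π_D/∂q_D = 0: 366 - 4q_D - (q_S) = 0.
Solace's profit: π_S = (414 - Q)q_S - (75q_S + 3q_S²). Setting ∂π_S/∂q_S = 0: 339 - 8q_S - (q_D) = 0.
Best responses: q_D = (366 - q_S)/4, q_S = (339 - q_D)/8.
Solving the pair: q_D = 83.5161, q_S = 990/31.
Total output Q = 115.4516, so price P = 414 - 115.4516 = 298.5484.

298.55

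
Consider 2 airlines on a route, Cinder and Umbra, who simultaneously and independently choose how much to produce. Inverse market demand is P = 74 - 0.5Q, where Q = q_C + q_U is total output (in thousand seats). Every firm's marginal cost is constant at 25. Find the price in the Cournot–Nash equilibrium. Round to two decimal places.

Each firm earns π_i = (74 - 0.5Q)q_i - 25q_i.
Setting ∂π_i/∂q_i = 0 with rivals' quantities fixed: 49 - q_i - (1/2)q_j = 0.
With identical firms every q_j equals q_i, so q_j = q_i and 49 = (3/2)q_i, giving q_i = 98/3.
Total output Q = 196/3, so price P = 74 - (1/2)·(196/3) = 124/3.

41.33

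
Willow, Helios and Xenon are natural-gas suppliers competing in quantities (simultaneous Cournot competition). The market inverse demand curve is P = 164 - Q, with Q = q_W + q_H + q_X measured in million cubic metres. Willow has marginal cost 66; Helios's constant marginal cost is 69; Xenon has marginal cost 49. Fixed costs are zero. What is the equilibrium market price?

87

Willow's profit: π_W = (164 - Q)q_W - (66q_W). Setting ∂π_W/∂q_W = 0: 98 - 2q_W - (q_H + q_X) = 0.
Helios's first-order condition: 95 - 2q_H - (q_W + q_X) = 0.
Xenon's first-order condition: 115 - 2q_X - (q_W + q_H) = 0.
Summing all 3 equations gives 308 − 4Q = 0, hence Q = 77.
Back-substituting: q_W = (98 − 77) = 21, q_H = (95 − 77) = 18, q_X = (115 − 77) = 38.
Total output Q = 77, so price P = 164 - 77 = 87.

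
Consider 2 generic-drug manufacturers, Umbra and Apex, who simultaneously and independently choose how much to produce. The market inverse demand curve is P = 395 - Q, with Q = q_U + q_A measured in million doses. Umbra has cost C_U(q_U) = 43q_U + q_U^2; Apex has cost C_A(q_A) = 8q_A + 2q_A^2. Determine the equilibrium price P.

268

Umbra's profit: π_U = (395 - Q)q_U - (43q_U + q_U²). Setting ∂π_U/∂q_U = 0: 352 - 4q_U - (q_A) = 0.
Apex's profit: π_A = (395 - Q)q_A - (8q_A + 2q_A²). Setting ∂π_A/∂q_A = 0: 387 - 6q_A - (q_U) = 0.
So q_U = (352 - q_A)/4 and q_A = (387 - q_U)/6.
Substituting one into the other gives q_U = 75 and q_A = 52.
Total output Q = 127, so price P = 395 - 127 = 268.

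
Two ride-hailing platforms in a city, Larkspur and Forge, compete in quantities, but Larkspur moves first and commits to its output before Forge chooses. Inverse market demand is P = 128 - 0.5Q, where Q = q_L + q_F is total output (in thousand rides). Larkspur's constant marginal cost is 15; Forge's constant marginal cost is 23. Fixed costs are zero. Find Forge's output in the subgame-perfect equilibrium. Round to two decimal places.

44.50

The follower Forge best-responds to any q_L: π_F = (128 - 0.5Q)q_F - 23q_F.
∂π_F/∂q_F = 105 - (1/2)q_L - q_F = 0 gives the reaction function q_F = (105 - (1/2)q_L).
Larkspur substitutes q_F(q_L) into its own profit: π_L = q_L(128 - (1/2)q_L - (105 - (1/2)q_L)/2) - 15q_L = (151/2 - (1/4)q_L)q_L - 15q_L.
The leader's first-order condition 121/2 - (1/2)q_L = 0 yields q_L = 121.
Then q_F = (105 - (1/2)·121) = 89/2.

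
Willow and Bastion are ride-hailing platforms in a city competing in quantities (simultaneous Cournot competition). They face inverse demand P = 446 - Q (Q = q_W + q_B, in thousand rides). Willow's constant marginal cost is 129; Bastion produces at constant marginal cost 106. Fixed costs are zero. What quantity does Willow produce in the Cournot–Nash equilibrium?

Willow's profit: π_W = (446 - Q)q_W - (129q_W). Setting ∂π_W/∂q_W = 0: 317 - 2q_W - (q_B) = 0.
Bastion's profit: π_B = (446 - Q)q_B - (106q_B). Setting ∂π_B/∂q_B = 0: 340 - 2q_B - (q_W) = 0.
Best responses: q_W = (317 - q_B)/2, q_B = (340 - q_W)/2.
Solving the pair: q_W = 98, q_B = 121.

98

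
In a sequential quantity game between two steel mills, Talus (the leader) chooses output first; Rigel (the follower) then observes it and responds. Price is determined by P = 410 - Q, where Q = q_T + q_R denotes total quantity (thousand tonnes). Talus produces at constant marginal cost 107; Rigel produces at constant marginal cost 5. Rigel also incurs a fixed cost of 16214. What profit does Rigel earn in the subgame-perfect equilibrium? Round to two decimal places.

6966.06

The follower Rigel best-responds to any q_T: π_R = (410 - Q)q_R - 5q_R.
∂π_R/∂q_R = 405 - q_T - 2q_R = 0 gives the reaction function q_R = (405 - q_T)/2.
The leader anticipates this reaction. Substituting into P = 410 - Q gives P = 415/2 - (1/2)q_T, so π_T = (415/2 - (1/2)q_T)q_T - 107q_T.
Maximising: ∂π_T/∂q_T = 201/2 - q_T = 0, giving q_T = 201/2.
Then q_R = (405 - 201/2)/2 = 609/4.
Price P = 410 - 1011/4 = 629/4.
Rigel's profit: (629/4 - 5)·(609/4) - 16214 = 6966.0625.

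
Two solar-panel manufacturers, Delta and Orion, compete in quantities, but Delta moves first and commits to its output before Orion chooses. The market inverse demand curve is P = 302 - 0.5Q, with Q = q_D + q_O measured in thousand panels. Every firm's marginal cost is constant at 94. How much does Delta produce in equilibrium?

208

The follower Orion best-responds to any q_D: π_O = (302 - 0.5Q)q_O - 94q_O.
∂π_O/∂q_O = 208 - (1/2)q_D - q_O = 0 gives the reaction function q_O = (208 - (1/2)q_D).
Delta substitutes q_O(q_D) into its own profit: π_D = q_D(302 - (1/2)q_D - (208 - (1/2)q_D)/2) - 94q_D = (198 - (1/4)q_D)q_D - 94q_D.
Maximising: ∂π_D/∂q_D = 104 - (1/2)q_D = 0, giving q_D = 208.
Then q_O = (208 - (1/2)·208) = 104.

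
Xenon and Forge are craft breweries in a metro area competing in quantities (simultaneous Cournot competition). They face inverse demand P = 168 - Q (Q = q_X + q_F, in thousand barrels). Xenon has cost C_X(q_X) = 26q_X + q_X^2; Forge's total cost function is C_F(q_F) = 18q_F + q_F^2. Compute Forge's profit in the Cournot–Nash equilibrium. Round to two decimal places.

Xenon's profit: π_X = (168 - Q)q_X - (26q_X + q_X²). Setting ∂π_X/∂q_X = 0: 142 - 4q_X - (q_F) = 0.
Forge's profit: π_F = (168 - Q)q_F - (18q_F + q_F²). Setting ∂π_F/∂q_F = 0: 150 - 4q_F - (q_X) = 0.
Best responses: q_X = (142 - q_F)/4, q_F = (150 - q_X)/4.
Substituting one into the other gives q_X = 418/15 and q_F = 458/15.
Price P = 168 - 292/5 = 548/5.
Forge's profit: (548/5)·(458/15) - 18·(458/15) - (458/15)² = 1864.5689.

1864.57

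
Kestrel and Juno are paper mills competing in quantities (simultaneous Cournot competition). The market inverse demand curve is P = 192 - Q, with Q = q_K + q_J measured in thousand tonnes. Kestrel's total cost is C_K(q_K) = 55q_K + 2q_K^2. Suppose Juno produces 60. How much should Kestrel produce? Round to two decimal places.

With the rival's output fixed at 60, Kestrel's profit is π_K = (192 - 60 - q_K)q_K - (55q_K + 2q_K²) = (132 - q_K)q_K - (55q_K + 2q_K²).
∂π_K/∂q_K = 77 - 6q_K = 0, so q_K = 77/6.

12.83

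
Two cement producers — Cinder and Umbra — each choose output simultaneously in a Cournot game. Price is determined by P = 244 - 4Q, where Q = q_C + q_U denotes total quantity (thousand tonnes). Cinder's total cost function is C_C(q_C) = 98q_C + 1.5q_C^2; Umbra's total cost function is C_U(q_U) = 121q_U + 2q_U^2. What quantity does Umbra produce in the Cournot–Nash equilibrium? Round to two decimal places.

6.63

Cinder's profit: π_C = (244 - 4Q)q_C - (98q_C + (3/2)q_C²). Setting ∂π_C/∂q_C = 0: 146 - 11q_C - 4(q_U) = 0.
Umbra's first-order condition: 123 - 12q_U - 4(q_C) = 0.
So q_C = (146 - 4q_U)/11 and q_U = (123 - 4q_C)/12.
Solving the pair: q_C = 315/29, q_U = 769/116.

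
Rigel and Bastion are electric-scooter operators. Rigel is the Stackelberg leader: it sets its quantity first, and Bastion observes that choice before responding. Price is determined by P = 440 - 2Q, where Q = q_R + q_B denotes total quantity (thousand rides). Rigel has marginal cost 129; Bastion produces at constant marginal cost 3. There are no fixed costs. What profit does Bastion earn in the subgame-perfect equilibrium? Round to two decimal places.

The follower Bastion best-responds to any q_R: π_B = (440 - 2Q)q_B - 3q_B.
Setting the follower's marginal profit to zero, 437 - 2q_R - 4q_B = 0, i.e. q_B = (437 - 2q_R)/4.
The leader anticipates this reaction. Substituting into P = 440 - 2Q gives P = 443/2 - q_R, so π_R = (443/2 - q_R)q_R - 129q_R.
Maximising: ∂π_R/∂q_R = 185/2 - 2q_R = 0, giving q_R = 185/4.
Then q_B = (437 - 2·(185/4))/4 = 689/8.
Price P = 440 - 2·(1059/8) = 701/4.
Bastion's profit: (701/4 - 3)·(689/8) = 14835.0313.

14835.03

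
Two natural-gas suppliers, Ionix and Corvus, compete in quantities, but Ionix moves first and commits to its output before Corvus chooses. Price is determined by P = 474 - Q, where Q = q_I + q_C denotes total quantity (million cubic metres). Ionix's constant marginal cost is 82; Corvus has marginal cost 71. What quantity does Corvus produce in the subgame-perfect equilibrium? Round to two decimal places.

Solve by backward induction. Given q_I, the follower Corvus maximises π_C = (474 - q_I - q_C)q_C - 71q_C.
Follower FOC: 403 - q_I - 2q_C = 0, so q_C(q_I) = (403 - q_I)/2.
The leader anticipates this reaction. Substituting into P = 474 - Q gives P = 545/2 - (1/2)q_I, so π_I = (545/2 - (1/2)q_I)q_I - 82q_I.
Leader FOC: 381/2 - q_I = 0, so q_I = 381/2.
Then q_C = (403 - 381/2)/2 = 425/4.

106.25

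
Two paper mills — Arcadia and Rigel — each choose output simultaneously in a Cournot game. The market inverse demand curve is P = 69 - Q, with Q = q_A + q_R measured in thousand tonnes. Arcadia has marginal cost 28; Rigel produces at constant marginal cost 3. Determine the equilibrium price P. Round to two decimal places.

Arcadia's profit: π_A = (69 - Q)q_A - (28q_A). Setting ∂π_A/∂q_A = 0: 41 - 2q_A - (q_R) = 0.
Rigel's first-order condition: 66 - 2q_R - (q_A) = 0.
Rearranging gives the reaction functions q_A = (41 - q_R)/2 and q_R = (66 - q_A)/2.
Substituting one into the other gives q_A = 16/3 and q_R = 91/3.
Total output Q = 107/3, so price P = 69 - 107/3 = 100/3.

33.33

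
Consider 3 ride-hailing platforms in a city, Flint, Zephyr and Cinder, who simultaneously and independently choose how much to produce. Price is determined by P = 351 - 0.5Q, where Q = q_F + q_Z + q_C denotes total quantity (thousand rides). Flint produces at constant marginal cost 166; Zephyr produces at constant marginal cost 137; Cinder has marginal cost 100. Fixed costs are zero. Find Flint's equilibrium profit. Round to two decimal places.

Flint's profit: π_F = (351 - 0.5Q)q_F - (166q_F). Setting ∂π_F/∂q_F = 0: 185 - q_F - (1/2)(q_Z + q_C) = 0.
Zephyr's first-order condition: 214 - q_Z - (1/2)(q_F + q_C) = 0.
Cinder's first-order condition: 251 - q_C - (1/2)(q_F + q_Z) = 0.
Adding the 3 first-order conditions: 650 − 2Q = 0, so Q = 325.
Back-substituting: q_F = (185 − 325/2)/(1/2) = 45, q_Z = (214 − 325/2)/(1/2) = 103, q_C = (251 − 325/2)/(1/2) = 177.
Price P = 351 - (1/2)·325 = 377/2.
Flint's profit: (377/2 - 166)·45 = 1012.5000.

1012.50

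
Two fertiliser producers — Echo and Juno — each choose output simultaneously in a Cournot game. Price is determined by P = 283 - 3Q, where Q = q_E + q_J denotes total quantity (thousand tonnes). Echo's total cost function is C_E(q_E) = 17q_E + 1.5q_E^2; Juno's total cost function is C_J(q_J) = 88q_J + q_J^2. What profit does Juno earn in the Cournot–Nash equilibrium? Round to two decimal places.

923.00

Echo's profit: π_E = (283 - 3Q)q_E - (17q_E + (3/2)q_E²). Setting ∂π_E/∂q_E = 0: 266 - 9q_E - 3(q_J) = 0.
Juno's profit: π_J = (283 - 3Q)q_J - (88q_J + q_J²). Setting ∂π_J/∂q_J = 0: 195 - 8q_J - 3(q_E) = 0.
Best responses: q_E = (266 - 3q_J)/9, q_J = (195 - 3q_E)/8.
Solving the pair: q_E = 1543/63, q_J = 319/21.
Price P = 283 - 3·39.6825 = 163.9524.
Juno's profit: 163.9524·(319/21) - 88·(319/21) - (319/21)² = 923.0023.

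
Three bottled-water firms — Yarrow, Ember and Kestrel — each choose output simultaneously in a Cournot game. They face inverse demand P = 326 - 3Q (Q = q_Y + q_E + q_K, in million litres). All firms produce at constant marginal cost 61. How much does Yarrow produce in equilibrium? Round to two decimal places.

A representative firm's profit is π_i = q_i(326 - 3Q) - 61q_i.
Setting ∂π_i/∂q_i = 0 with rivals' quantities fixed: 265 - 6q_i - 3·Σ_{j≠i} q_j = 0.
By symmetry each firm produces the same amount; substituting Σ_{j≠i} q_j = 2q_i yields q_i = 265/12.

22.08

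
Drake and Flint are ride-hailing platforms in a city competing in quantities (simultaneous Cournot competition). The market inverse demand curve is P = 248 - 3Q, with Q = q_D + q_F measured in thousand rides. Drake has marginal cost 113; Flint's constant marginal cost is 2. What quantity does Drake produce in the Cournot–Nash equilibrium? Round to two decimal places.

Drake's profit: π_D = (248 - 3Q)q_D - (113q_D). Setting ∂π_D/∂q_D = 0: 135 - 6q_D - 3(q_F) = 0.
Flint's first-order condition: 246 - 6q_F - 3(q_D) = 0.
Rearranging gives the reaction functions q_D = (135 - 3q_F)/6 and q_F = (246 - 3q_D)/6.
Substituting one into the other gives q_D = 8/3 and q_F = 119/3.

2.67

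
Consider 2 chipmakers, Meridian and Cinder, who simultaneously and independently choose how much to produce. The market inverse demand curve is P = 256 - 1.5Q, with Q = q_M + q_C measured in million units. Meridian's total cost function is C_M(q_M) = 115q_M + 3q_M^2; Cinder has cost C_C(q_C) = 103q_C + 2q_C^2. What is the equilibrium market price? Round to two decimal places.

208.52

Meridian's profit: π_M = (256 - 1.5Q)q_M - (115q_M + 3q_M²). Setting ∂π_M/∂q_M = 0: 141 - 9q_M - (3/2)(q_C) = 0.
Cinder's profit: π_C = (256 - 1.5Q)q_C - (103q_C + 2q_C²). Setting ∂π_C/∂q_C = 0: 153 - 7q_C - (3/2)(q_M) = 0.
Best responses: q_M = (141 - (3/2)q_C)/9, q_C = (153 - (3/2)q_M)/7.
Substituting one into the other gives q_M = 1010/81 and q_C = 518/27.
Total output Q = 31.6543, so price P = 256 - (3/2)·31.6543 = 208.5185.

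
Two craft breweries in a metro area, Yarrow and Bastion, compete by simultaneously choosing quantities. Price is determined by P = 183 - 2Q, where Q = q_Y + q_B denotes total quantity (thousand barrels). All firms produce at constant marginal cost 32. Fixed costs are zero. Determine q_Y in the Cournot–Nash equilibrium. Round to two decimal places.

25.17

Each firm earns π_i = (183 - 2Q)q_i - 32q_i.
Setting ∂π_i/∂q_i = 0 with rivals' quantities fixed: 151 - 4q_i - 2q_j = 0.
By symmetry each firm produces the same amount; substituting q_j = q_i yields q_i = 151/6.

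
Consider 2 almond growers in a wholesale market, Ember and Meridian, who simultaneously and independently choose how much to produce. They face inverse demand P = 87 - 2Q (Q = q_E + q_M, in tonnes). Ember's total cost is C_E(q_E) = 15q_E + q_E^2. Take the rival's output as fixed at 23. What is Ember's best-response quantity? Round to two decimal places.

With the rival's output fixed at 23, Ember's profit is π_E = (87 - 2·23 - 2q_E)q_E - (15q_E + q_E²) = (41 - 2q_E)q_E - (15q_E + q_E²).
∂π_E/∂q_E = 26 - 6q_E = 0, so q_E = 13/3.

4.33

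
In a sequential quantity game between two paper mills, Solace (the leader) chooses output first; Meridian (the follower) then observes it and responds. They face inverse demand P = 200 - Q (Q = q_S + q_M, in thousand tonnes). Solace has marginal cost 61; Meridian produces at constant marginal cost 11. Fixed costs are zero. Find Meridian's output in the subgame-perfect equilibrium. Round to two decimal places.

The follower Meridian best-responds to any q_S: π_M = (200 - Q)q_M - 11q_M.
Follower FOC: 189 - q_S - 2q_M = 0, so q_M(q_S) = (189 - q_S)/2.
Solace substitutes q_M(q_S) into its own profit: π_S = q_S(200 - q_S - (189 - q_S)/2) - 61q_S = (211/2 - (1/2)q_S)q_S - 61q_S.
Leader FOC: 89/2 - q_S = 0, so q_S = 89/2.
Then q_M = (189 - 89/2)/2 = 289/4.

72.25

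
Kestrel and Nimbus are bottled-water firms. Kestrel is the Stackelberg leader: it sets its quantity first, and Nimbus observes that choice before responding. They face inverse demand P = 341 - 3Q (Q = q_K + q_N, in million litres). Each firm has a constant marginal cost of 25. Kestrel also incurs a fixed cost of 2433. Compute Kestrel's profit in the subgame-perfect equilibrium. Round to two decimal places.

1727.67

The follower Nimbus best-responds to any q_K: π_N = (341 - 3Q)q_N - 25q_N.
Setting the follower's marginal profit to zero, 316 - 3q_K - 6q_N = 0, i.e. q_N = (316 - 3q_K)/6.
Kestrel substitutes q_N(q_K) into its own profit: π_K = q_K(341 - 3q_K - (316 - 3q_K)/2) - 25q_K = (183 - (3/2)q_K)q_K - 25q_K.
Maximising: ∂π_K/∂q_K = 158 - 3q_K = 0, giving q_K = 158/3.
Then q_N = (316 - 3·(158/3))/6 = 79/3.
Price P = 341 - 3·79 = 104.
Kestrel's profit: (104 - 25)·(158/3) - 2433 = 1727.6667.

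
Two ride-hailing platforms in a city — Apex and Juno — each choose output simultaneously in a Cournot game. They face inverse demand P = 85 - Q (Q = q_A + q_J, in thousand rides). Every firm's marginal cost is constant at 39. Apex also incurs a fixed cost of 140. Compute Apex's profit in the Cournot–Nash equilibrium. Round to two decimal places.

95.11

A representative firm's profit is π_i = q_i(85 - Q) - 39q_i.
Setting ∂π_i/∂q_i = 0 with rivals' quantities fixed: 46 - 2q_i - q_j = 0.
With identical firms every q_j equals q_i, so q_j = q_i and 46 = 3q_i, giving q_i = 46/3.
Price P = 85 - 92/3 = 163/3.
Apex's profit: (163/3 - 39)·(46/3) - 140 = 856/9.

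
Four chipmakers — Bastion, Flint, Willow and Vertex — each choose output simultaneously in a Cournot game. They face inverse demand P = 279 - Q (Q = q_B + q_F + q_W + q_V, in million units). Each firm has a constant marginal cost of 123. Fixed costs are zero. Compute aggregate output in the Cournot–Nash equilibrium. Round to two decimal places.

124.80

Each firm earns π_i = (279 - Q)q_i - 123q_i.
First-order condition (treating rivals' output as given): 156 - 2q_i - Σ_{j≠i} q_j = 0.
By symmetry each firm produces the same amount; substituting Σ_{j≠i} q_j = 3q_i yields q_i = 156/5.
Total output Q = 156/5 + 156/5 + 156/5 + 156/5 = 624/5.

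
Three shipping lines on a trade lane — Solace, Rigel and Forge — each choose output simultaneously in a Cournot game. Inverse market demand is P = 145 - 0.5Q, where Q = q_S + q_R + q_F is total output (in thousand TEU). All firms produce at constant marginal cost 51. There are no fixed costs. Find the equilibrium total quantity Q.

Each firm earns π_i = (145 - 0.5Q)q_i - 51q_i.
Setting ∂π_i/∂q_i = 0 with rivals' quantities fixed: 94 - q_i - (1/2)·Σ_{j≠i} q_j = 0.
With identical firms every q_j equals q_i, so Σ_{j≠i} q_j = 2q_i and 94 = 2q_i, giving q_i = 47.
Total output Q = 47 + 47 + 47 = 141.

141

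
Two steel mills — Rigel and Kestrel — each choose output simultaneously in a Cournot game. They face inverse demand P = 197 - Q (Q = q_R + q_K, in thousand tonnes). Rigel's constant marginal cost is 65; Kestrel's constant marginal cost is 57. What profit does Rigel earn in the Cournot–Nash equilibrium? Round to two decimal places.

Rigel's profit: π_R = (197 - Q)q_R - (65q_R). Setting ∂π_R/∂q_R = 0: 132 - 2q_R - (q_K) = 0.
Kestrel's first-order condition: 140 - 2q_K - (q_R) = 0.
So q_R = (132 - q_K)/2 and q_K = (140 - q_R)/2.
Solving the pair: q_R = 124/3, q_K = 148/3.
Price P = 197 - 272/3 = 319/3.
Rigel's profit: (319/3 - 65)·(124/3) = 1708.4444.

1708.44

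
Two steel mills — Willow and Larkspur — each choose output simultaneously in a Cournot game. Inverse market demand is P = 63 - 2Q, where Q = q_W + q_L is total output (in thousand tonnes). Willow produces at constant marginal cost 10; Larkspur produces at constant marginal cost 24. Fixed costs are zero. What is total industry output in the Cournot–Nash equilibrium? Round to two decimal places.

Willow's profit: π_W = (63 - 2Q)q_W - (10q_W). Setting ∂π_W/∂q_W = 0: 53 - 4q_W - 2(q_L) = 0.
Larkspur's profit: π_L = (63 - 2Q)q_L - (24q_L). Setting ∂π_L/∂q_L = 0: 39 - 4q_L - 2(q_W) = 0.
Best responses: q_W = (53 - 2q_L)/4, q_L = (39 - 2q_W)/4.
Solving the pair: q_W = 67/6, q_L = 25/6.
Total output Q = 67/6 + 25/6 = 46/3.

15.33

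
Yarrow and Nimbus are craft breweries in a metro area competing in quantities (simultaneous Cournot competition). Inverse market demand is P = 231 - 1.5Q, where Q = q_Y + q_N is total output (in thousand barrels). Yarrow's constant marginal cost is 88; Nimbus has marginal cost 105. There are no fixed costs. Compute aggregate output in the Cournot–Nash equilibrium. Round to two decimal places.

Yarrow's profit: π_Y = (231 - 1.5Q)q_Y - (88q_Y). Setting ∂π_Y/∂q_Y = 0: 143 - 3q_Y - (3/2)(q_N) = 0.
Nimbus's profit: π_N = (231 - 1.5Q)q_N - (105q_N). Setting ∂π_N/∂q_N = 0: 126 - 3q_N - (3/2)(q_Y) = 0.
Best responses: q_Y = (143 - (3/2)q_N)/3, q_N = (126 - (3/2)q_Y)/3.
Solving the pair: q_Y = 320/9, q_N = 218/9.
Total output Q = 320/9 + 218/9 = 538/9.

59.78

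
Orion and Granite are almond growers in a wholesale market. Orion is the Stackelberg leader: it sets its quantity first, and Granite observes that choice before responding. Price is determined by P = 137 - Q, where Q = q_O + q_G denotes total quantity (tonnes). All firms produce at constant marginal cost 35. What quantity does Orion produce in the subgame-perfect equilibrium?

51

The follower Granite best-responds to any q_O: π_G = (137 - Q)q_G - 35q_G.
Follower FOC: 102 - q_O - 2q_G = 0, so q_G(q_O) = (102 - q_O)/2.
Orion substitutes q_G(q_O) into its own profit: π_O = q_O(137 - q_O - (102 - q_O)/2) - 35q_O = (86 - (1/2)q_O)q_O - 35q_O.
The leader's first-order condition 51 - q_O = 0 yields q_O = 51.
Then q_G = (102 - 51)/2 = 51/2.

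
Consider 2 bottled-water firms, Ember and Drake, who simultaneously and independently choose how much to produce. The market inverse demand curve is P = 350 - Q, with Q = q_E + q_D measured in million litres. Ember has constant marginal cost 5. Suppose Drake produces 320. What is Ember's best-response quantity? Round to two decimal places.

12.50

With the rival's output fixed at 320, Ember's profit is π_E = (350 - 320 - q_E)q_E - (5q_E) = (30 - q_E)q_E - (5q_E).
∂π_E/∂q_E = 25 - 2q_E = 0, so q_E = 25/2.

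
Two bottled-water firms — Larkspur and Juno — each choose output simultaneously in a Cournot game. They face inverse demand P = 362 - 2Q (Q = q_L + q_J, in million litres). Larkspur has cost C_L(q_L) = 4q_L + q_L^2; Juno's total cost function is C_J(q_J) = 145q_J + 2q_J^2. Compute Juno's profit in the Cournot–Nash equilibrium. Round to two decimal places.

709.50

Larkspur's profit: π_L = (362 - 2Q)q_L - (4q_L + q_L²). Setting ∂π_L/∂q_L = 0: 358 - 6q_L - 2(q_J) = 0.
Juno's first-order condition: 217 - 8q_J - 2(q_L) = 0.
Best responses: q_L = (358 - 2q_J)/6, q_J = (217 - 2q_L)/8.
Substituting one into the other gives q_L = 1215/22 and q_J = 293/22.
Price P = 362 - 2·(754/11) = 224.9091.
Juno's profit: 224.9091·(293/22) - 145·(293/22) - 2(293/22)² = 709.4959.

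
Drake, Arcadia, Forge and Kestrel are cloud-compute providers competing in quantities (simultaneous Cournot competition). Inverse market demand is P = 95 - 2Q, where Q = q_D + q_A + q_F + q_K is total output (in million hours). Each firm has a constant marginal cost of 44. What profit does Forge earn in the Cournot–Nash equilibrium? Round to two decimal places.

52.02

Each firm earns π_i = (95 - 2Q)q_i - 44q_i.
First-order condition (treating rivals' output as given): 51 - 4q_i - 2·Σ_{j≠i} q_j = 0.
With identical firms every q_j equals q_i, so Σ_{j≠i} q_j = 3q_i and 51 = 10q_i, giving q_i = 51/10.
Price P = 95 - 2·(102/5) = 271/5.
Forge's profit: (271/5 - 44)·(51/10) = 52.0200.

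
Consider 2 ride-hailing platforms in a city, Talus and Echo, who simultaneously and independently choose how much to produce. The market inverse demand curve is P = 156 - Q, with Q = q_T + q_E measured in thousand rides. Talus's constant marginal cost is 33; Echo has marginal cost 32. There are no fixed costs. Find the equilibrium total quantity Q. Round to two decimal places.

82.33

Talus's profit: π_T = (156 - Q)q_T - (33q_T). Setting ∂π_T/∂q_T = 0: 123 - 2q_T - (q_E) = 0.
Echo's profit: π_E = (156 - Q)q_E - (32q_E). Setting ∂π_E/∂q_E = 0: 124 - 2q_E - (q_T) = 0.
Rearranging gives the reaction functions q_T = (123 - q_E)/2 and q_E = (124 - q_T)/2.
Substituting one into the other gives q_T = 122/3 and q_E = 125/3.
Total output Q = 122/3 + 125/3 = 247/3.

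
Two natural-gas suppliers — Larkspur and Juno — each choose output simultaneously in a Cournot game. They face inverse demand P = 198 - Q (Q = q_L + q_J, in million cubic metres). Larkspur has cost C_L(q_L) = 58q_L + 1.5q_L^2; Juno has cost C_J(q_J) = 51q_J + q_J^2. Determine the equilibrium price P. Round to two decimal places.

Larkspur's profit: π_L = (198 - Q)q_L - (58q_L + (3/2)q_L²). Setting ∂π_L/∂q_L = 0: 140 - 5q_L - (q_J) = 0.
Juno's profit: π_J = (198 - Q)q_J - (51q_J + q_J²). Setting ∂π_J/∂q_J = 0: 147 - 4q_J - (q_L) = 0.
So q_L = (140 - q_J)/5 and q_J = (147 - q_L)/4.
Solving the pair: q_L = 413/19, q_J = 595/19.
Total output Q = 1008/19, so price P = 198 - 1008/19 = 144.9474.

144.95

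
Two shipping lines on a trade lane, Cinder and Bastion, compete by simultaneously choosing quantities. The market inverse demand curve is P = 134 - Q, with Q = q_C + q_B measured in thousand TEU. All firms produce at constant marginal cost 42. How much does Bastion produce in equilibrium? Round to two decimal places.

Each firm earns π_i = (134 - Q)q_i - 42q_i.
First-order condition (treating rivals' output as given): 92 - 2q_i - q_j = 0.
With identical firms every q_j equals q_i, so q_j = q_i and 92 = 3q_i, giving q_i = 92/3.

30.67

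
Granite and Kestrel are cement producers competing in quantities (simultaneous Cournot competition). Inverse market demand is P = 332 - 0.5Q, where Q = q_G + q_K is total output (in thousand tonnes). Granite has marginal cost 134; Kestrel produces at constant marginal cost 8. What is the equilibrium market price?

158

Granite's profit: π_G = (332 - 0.5Q)q_G - (134q_G). Setting ∂π_G/∂q_G = 0: 198 - q_G - (1/2)(q_K) = 0.
Kestrel's profit: π_K = (332 - 0.5Q)q_K - (8q_K). Setting ∂π_K/∂q_K = 0: 324 - q_K - (1/2)(q_G) = 0.
Best responses: q_G = (198 - (1/2)q_K), q_K = (324 - (1/2)q_G).
Substituting one into the other gives q_G = 48 and q_K = 300.
Total output Q = 348, so price P = 332 - (1/2)·348 = 158.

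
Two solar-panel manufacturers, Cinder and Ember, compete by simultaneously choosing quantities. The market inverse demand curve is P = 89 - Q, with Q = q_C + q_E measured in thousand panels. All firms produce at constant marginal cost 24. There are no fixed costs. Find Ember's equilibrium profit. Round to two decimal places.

A representative firm's profit is π_i = q_i(89 - Q) - 24q_i.
Setting ∂π_i/∂q_i = 0 with rivals' quantities fixed: 65 - 2q_i - q_j = 0.
By symmetry each firm produces the same amount; substituting q_j = q_i yields q_i = 65/3.
Price P = 89 - 130/3 = 137/3.
Ember's profit: (137/3 - 24)·(65/3) = 469.4444.

469.44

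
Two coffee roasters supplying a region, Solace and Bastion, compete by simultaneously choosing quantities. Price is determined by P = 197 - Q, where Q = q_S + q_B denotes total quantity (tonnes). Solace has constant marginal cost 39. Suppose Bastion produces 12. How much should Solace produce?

73

With the rival's output fixed at 12, Solace's profit is π_S = (197 - 12 - q_S)q_S - (39q_S) = (185 - q_S)q_S - (39q_S).
∂π_S/∂q_S = 146 - 2q_S = 0, so q_S = 73.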